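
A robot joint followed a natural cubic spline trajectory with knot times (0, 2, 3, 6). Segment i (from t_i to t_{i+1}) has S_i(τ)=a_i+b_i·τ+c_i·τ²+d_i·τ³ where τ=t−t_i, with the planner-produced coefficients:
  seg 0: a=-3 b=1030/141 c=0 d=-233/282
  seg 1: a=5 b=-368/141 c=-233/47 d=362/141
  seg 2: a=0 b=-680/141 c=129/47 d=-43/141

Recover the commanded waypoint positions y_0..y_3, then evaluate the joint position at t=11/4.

y_0 = S_0(0) = a_0 = -3
y_1 = S_1(0) = a_1 = 5
y_2 = S_2(0) = a_2 = 0
y_3 = S_2(3) = 2
t_q=11/4 is in segment 1 (τ=3/4); S_1(τ)=2011/1504

y_0=-3 y_1=5 y_2=0 y_3=2
S(11/4) = 2011/1504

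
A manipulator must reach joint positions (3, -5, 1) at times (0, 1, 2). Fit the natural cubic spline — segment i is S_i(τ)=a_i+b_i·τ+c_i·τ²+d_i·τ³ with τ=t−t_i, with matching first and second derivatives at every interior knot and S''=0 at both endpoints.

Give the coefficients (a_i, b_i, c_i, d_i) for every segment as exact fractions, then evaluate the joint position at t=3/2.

  seg 0: a=3 b=-23/2 c=0 d=7/2
  seg 1: a=-5 b=-1 c=21/2 d=-7/2
S(3/2) = -53/16

Δ: Δ0=-8, Δ1=6
row 1: diag=4, rhs=84; c'=1/4, d'=21
back: M1=21
M: M0=0, M1=21, M2=0
seg 0: a=3, c=M0/2=0, d=(M1−M0)/(6·1)=7/2, b=Δ0−h0·(2M0+M1)/6=-23/2
seg 1: a=-5, c=M1/2=21/2, d=(M2−M1)/(6·1)=-7/2, b=Δ1−h1·(2M1+M2)/6=-1
t_q=3/2 → seg 1, τ=1/2; S=-5+-1·τ+21/2·τ²+-7/2·τ³=-53/16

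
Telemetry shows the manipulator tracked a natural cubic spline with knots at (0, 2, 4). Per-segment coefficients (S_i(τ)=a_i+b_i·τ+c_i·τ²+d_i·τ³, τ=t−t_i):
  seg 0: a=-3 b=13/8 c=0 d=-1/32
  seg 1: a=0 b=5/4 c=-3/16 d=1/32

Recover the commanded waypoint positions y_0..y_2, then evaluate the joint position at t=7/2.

y_0=-3 y_1=0 y_2=2
S(7/2) = 399/256

y_0 = S_0(0) = a_0 = -3
y_1 = S_1(0) = a_1 = 0
y_2 = S_1(2) = 2
t_q=7/2 is in segment 1 (τ=3/2); S_1(τ)=399/256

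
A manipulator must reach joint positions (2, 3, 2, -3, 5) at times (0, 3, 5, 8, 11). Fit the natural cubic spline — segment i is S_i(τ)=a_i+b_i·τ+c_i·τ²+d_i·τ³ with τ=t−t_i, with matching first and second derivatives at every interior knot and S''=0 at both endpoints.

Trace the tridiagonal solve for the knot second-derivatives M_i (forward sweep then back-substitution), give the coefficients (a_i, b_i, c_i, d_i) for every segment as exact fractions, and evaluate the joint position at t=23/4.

  seg 0: a=2 b=313/708 c=0 d=-77/6372
  seg 1: a=3 b=41/354 c=-77/708 d=-47/472
  seg 2: a=2 b=-268/177 c=-125/177 d=116/531
  seg 3: a=-3 b=26/177 c=223/177 d=-223/1593
S(23/4) = 33/59

Δ: Δ0=1/3, Δ1=-1/2, Δ2=-5/3, Δ3=8/3
row 1: diag=10, rhs=-5; c'=1/5, d'=-1/2
row 2: denom=10−2·1/5=48/5; d'=(-7−2·-1/2)/(48/5)=-5/8
row 3: denom=12−3·5/16=177/16; d'=(26−3·-5/8)/(177/16)=446/177
back: M3=446/177
back: M2=-5/8−5/16·446/177=-250/177
back: M1=-1/2−1/5·-250/177=-77/354
M: M0=0, M1=-77/354, M2=-250/177, M3=446/177, M4=0
seg 0: a=2, c=M0/2=0, d=(M1−M0)/(6·3)=-77/6372, b=Δ0−h0·(2M0+M1)/6=313/708
seg 1: a=3, c=M1/2=-77/708, d=(M2−M1)/(6·2)=-47/472, b=Δ1−h1·(2M1+M2)/6=41/354
seg 2: a=2, c=M2/2=-125/177, d=(M3−M2)/(6·3)=116/531, b=Δ2−h2·(2M2+M3)/6=-268/177
seg 3: a=-3, c=M3/2=223/177, d=(M4−M3)/(6·3)=-223/1593, b=Δ3−h3·(2M3+M4)/6=26/177
t_q=23/4 → seg 2, τ=3/4; S=2+-268/177·τ+-125/177·τ²+116/531·τ³=33/59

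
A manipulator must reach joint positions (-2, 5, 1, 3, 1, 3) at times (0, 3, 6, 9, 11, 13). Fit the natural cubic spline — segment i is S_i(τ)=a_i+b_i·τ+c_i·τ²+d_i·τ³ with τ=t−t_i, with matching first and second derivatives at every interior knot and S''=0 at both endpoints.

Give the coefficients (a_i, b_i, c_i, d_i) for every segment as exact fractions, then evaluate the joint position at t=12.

  seg 0: a=-2 b=2750/783 c=0 d=-923/7047
  seg 1: a=5 b=-19/783 c=-923/783 d=1744/7047
  seg 2: a=1 b=-325/783 c=821/783 d=-1616/7047
  seg 3: a=3 b=-247/783 c=-265/261 d=527/1566
  seg 4: a=1 b=-265/783 c=262/261 d=-131/783
S(12) = 391/261

Δ: Δ0=7/3, Δ1=-4/3, Δ2=2/3, Δ3=-1, Δ4=1
row 1: diag=12, rhs=-22; c'=1/4, d'=-11/6
row 2: denom=12−3·1/4=45/4; d'=(12−3·-11/6)/(45/4)=14/9
row 3: denom=10−3·4/15=46/5; d'=(-10−3·14/9)/(46/5)=-110/69
row 4: denom=8−2·5/23=174/23; d'=(12−2·-110/69)/(174/23)=524/261
back: M4=524/261
back: M3=-110/69−5/23·524/261=-530/261
back: M2=14/9−4/15·-530/261=1642/783
back: M1=-11/6−1/4·1642/783=-1846/783
M: M0=0, M1=-1846/783, M2=1642/783, M3=-530/261, M4=524/261, M5=0
seg 0: a=-2, c=M0/2=0, d=(M1−M0)/(6·3)=-923/7047, b=Δ0−h0·(2M0+M1)/6=2750/783
seg 1: a=5, c=M1/2=-923/783, d=(M2−M1)/(6·3)=1744/7047, b=Δ1−h1·(2M1+M2)/6=-19/783
seg 2: a=1, c=M2/2=821/783, d=(M3−M2)/(6·3)=-1616/7047, b=Δ2−h2·(2M2+M3)/6=-325/783
seg 3: a=3, c=M3/2=-265/261, d=(M4−M3)/(6·2)=527/1566, b=Δ3−h3·(2M3+M4)/6=-247/783
seg 4: a=1, c=M4/2=262/261, d=(M5−M4)/(6·2)=-131/783, b=Δ4−h4·(2M4+M5)/6=-265/783
t_q=12 → seg 4, τ=1; S=1+-265/783·τ+262/261·τ²+-131/783·τ³=391/261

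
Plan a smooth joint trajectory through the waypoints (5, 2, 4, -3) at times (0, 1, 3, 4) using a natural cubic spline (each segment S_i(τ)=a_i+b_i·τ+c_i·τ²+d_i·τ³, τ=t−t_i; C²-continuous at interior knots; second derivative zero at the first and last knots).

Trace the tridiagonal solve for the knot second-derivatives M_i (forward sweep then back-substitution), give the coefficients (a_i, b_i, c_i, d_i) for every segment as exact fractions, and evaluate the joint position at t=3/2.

Δ: Δ0=-3, Δ1=1, Δ2=-7
row 1: diag=6, rhs=24; c'=1/3, d'=4
row 2: denom=6−2·1/3=16/3; d'=(-48−2·4)/(16/3)=-21/2
back: M2=-21/2
back: M1=4−1/3·-21/2=15/2
M: M0=0, M1=15/2, M2=-21/2, M3=0
seg 0: a=5, c=M0/2=0, d=(M1−M0)/(6·1)=5/4, b=Δ0−h0·(2M0+M1)/6=-17/4
seg 1: a=2, c=M1/2=15/4, d=(M2−M1)/(6·2)=-3/2, b=Δ1−h1·(2M1+M2)/6=-1/2
seg 2: a=4, c=M2/2=-21/4, d=(M3−M2)/(6·1)=7/4, b=Δ2−h2·(2M2+M3)/6=-7/2
t_q=3/2 → seg 1, τ=1/2; S=2+-1/2·τ+15/4·τ²+-3/2·τ³=5/2

  seg 0: a=5 b=-17/4 c=0 d=5/4
  seg 1: a=2 b=-1/2 c=15/4 d=-3/2
  seg 2: a=4 b=-7/2 c=-21/4 d=7/4
S(3/2) = 5/2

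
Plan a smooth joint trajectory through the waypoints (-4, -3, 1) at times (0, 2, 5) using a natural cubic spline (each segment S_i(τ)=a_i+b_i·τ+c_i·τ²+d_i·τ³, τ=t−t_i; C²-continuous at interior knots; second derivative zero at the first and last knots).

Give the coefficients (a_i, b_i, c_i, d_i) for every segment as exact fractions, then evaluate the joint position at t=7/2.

Δ: Δ0=1/2, Δ1=4/3
row 1: diag=10, rhs=5; c'=3/10, d'=1/2
back: M1=1/2
M: M0=0, M1=1/2, M2=0
seg 0: a=-4, c=M0/2=0, d=(M1−M0)/(6·2)=1/24, b=Δ0−h0·(2M0+M1)/6=1/3
seg 1: a=-3, c=M1/2=1/4, d=(M2−M1)/(6·3)=-1/36, b=Δ1−h1·(2M1+M2)/6=5/6
t_q=7/2 → seg 1, τ=3/2; S=-3+5/6·τ+1/4·τ²+-1/36·τ³=-41/32

  seg 0: a=-4 b=1/3 c=0 d=1/24
  seg 1: a=-3 b=5/6 c=1/4 d=-1/36
S(7/2) = -41/32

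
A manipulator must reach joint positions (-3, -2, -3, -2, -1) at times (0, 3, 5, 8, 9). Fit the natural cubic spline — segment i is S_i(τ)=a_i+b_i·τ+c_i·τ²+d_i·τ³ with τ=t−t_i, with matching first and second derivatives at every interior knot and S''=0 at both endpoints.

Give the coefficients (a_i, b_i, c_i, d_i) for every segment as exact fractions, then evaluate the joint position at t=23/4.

  seg 0: a=-3 b=863/1356 c=0 d=-137/4068
  seg 1: a=-2 b=-185/678 c=-137/452 d=257/2712
  seg 2: a=-3 b=-118/339 c=30/113 d=-13/1017
  seg 3: a=-2 b=305/339 c=17/113 d=-17/339
S(23/4) = -22543/7232

Δ: Δ0=1/3, Δ1=-1/2, Δ2=1/3, Δ3=1
row 1: diag=10, rhs=-5; c'=1/5, d'=-1/2
row 2: denom=10−2·1/5=48/5; d'=(5−2·-1/2)/(48/5)=5/8
row 3: denom=8−3·5/16=113/16; d'=(4−3·5/8)/(113/16)=34/113
back: M3=34/113
back: M2=5/8−5/16·34/113=60/113
back: M1=-1/2−1/5·60/113=-137/226
M: M0=0, M1=-137/226, M2=60/113, M3=34/113, M4=0
seg 0: a=-3, c=M0/2=0, d=(M1−M0)/(6·3)=-137/4068, b=Δ0−h0·(2M0+M1)/6=863/1356
seg 1: a=-2, c=M1/2=-137/452, d=(M2−M1)/(6·2)=257/2712, b=Δ1−h1·(2M1+M2)/6=-185/678
seg 2: a=-3, c=M2/2=30/113, d=(M3−M2)/(6·3)=-13/1017, b=Δ2−h2·(2M2+M3)/6=-118/339
seg 3: a=-2, c=M3/2=17/113, d=(M4−M3)/(6·1)=-17/339, b=Δ3−h3·(2M3+M4)/6=305/339
t_q=23/4 → seg 2, τ=3/4; S=-3+-118/339·τ+30/113·τ²+-13/1017·τ³=-22543/7232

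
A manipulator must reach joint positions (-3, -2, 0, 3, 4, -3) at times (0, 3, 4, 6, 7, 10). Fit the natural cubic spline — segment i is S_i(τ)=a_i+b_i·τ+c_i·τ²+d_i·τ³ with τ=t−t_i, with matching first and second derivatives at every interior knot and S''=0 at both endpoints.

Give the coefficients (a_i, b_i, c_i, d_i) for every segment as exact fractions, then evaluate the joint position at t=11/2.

Δ: Δ0=1/3, Δ1=2, Δ2=3/2, Δ3=1, Δ4=-7/3
row 1: diag=8, rhs=10; c'=1/8, d'=5/4
row 2: denom=6−1·1/8=47/8; d'=(-3−1·5/4)/(47/8)=-34/47
row 3: denom=6−2·16/47=250/47; d'=(-3−2·-34/47)/(250/47)=-73/250
row 4: denom=8−1·47/250=1953/250; d'=(-20−1·-73/250)/(1953/250)=-4927/1953
back: M4=-4927/1953
back: M3=-73/250−47/250·-4927/1953=356/1953
back: M2=-34/47−16/47·356/1953=-1534/1953
back: M1=5/4−1/8·-1534/1953=2633/1953
M: M0=0, M1=2633/1953, M2=-1534/1953, M3=356/1953, M4=-4927/1953, M5=0
seg 0: a=-3, c=M0/2=0, d=(M1−M0)/(6·3)=2633/35154, b=Δ0−h0·(2M0+M1)/6=-1331/3906
seg 1: a=-2, c=M1/2=2633/3906, d=(M2−M1)/(6·1)=-463/1302, b=Δ1−h1·(2M1+M2)/6=3284/1953
seg 2: a=0, c=M2/2=-767/1953, d=(M3−M2)/(6·2)=5/62, b=Δ2−h2·(2M2+M3)/6=7667/3906
seg 3: a=3, c=M3/2=178/1953, d=(M4−M3)/(6·1)=-587/1302, b=Δ3−h3·(2M3+M4)/6=5311/3906
seg 4: a=4, c=M4/2=-4927/3906, d=(M5−M4)/(6·3)=4927/35154, b=Δ4−h4·(2M4+M5)/6=370/1953
t_q=11/2 → seg 2, τ=3/2; S=0+7667/3906·τ+-767/1953·τ²+5/62·τ³=24299/10416

  seg 0: a=-3 b=-1331/3906 c=0 d=2633/35154
  seg 1: a=-2 b=3284/1953 c=2633/3906 d=-463/1302
  seg 2: a=0 b=7667/3906 c=-767/1953 d=5/62
  seg 3: a=3 b=5311/3906 c=178/1953 d=-587/1302
  seg 4: a=4 b=370/1953 c=-4927/3906 d=4927/35154
S(11/2) = 24299/10416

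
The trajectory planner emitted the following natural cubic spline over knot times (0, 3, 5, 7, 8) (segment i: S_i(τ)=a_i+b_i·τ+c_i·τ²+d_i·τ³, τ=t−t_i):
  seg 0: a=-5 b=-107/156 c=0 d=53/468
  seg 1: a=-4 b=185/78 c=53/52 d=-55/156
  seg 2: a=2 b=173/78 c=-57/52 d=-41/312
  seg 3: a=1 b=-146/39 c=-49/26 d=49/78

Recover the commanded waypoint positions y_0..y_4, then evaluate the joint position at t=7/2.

y_0=-5 y_1=-4 y_2=2 y_3=1 y_4=-4
S(7/2) = -1083/416

y_0 = S_0(0) = a_0 = -5
y_1 = S_1(0) = a_1 = -4
y_2 = S_2(0) = a_2 = 2
y_3 = S_3(0) = a_3 = 1
y_4 = S_3(1) = -4
t_q=7/2 is in segment 1 (τ=1/2); S_1(τ)=-1083/416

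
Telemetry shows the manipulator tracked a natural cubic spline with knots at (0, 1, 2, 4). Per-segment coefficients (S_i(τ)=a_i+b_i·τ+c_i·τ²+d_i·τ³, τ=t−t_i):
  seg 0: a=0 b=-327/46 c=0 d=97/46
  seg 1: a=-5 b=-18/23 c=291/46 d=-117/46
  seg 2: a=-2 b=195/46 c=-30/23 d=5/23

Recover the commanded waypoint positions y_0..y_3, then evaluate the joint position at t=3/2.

y_0=0 y_1=-5 y_2=-2 y_3=3
S(3/2) = -1519/368

y_0 = S_0(0) = a_0 = 0
y_1 = S_1(0) = a_1 = -5
y_2 = S_2(0) = a_2 = -2
y_3 = S_2(2) = 3
t_q=3/2 is in segment 1 (τ=1/2); S_1(τ)=-1519/368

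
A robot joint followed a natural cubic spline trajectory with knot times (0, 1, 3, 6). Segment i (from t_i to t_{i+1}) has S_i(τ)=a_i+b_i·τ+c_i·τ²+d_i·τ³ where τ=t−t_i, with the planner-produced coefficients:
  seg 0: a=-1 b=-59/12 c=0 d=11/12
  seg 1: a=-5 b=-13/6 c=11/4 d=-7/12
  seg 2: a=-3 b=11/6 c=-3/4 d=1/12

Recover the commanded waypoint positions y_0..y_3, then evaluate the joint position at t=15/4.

y_0=-1 y_1=-5 y_2=-3 y_3=-2
S(15/4) = -515/256

y_0 = S_0(0) = a_0 = -1
y_1 = S_1(0) = a_1 = -5
y_2 = S_2(0) = a_2 = -3
y_3 = S_2(3) = -2
t_q=15/4 is in segment 2 (τ=3/4); S_2(τ)=-515/256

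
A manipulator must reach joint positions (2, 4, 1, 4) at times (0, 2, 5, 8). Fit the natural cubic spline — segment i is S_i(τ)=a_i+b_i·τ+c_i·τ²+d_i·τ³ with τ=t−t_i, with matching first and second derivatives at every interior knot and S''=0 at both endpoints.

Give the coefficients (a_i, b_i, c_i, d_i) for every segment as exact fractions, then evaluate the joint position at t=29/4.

Δ: Δ0=1, Δ1=-1, Δ2=1
row 1: diag=10, rhs=-12; c'=3/10, d'=-6/5
row 2: denom=12−3·3/10=111/10; d'=(12−3·-6/5)/(111/10)=52/37
back: M2=52/37
back: M1=-6/5−3/10·52/37=-60/37
M: M0=0, M1=-60/37, M2=52/37, M3=0
seg 0: a=2, c=M0/2=0, d=(M1−M0)/(6·2)=-5/37, b=Δ0−h0·(2M0+M1)/6=57/37
seg 1: a=4, c=M1/2=-30/37, d=(M2−M1)/(6·3)=56/333, b=Δ1−h1·(2M1+M2)/6=-3/37
seg 2: a=1, c=M2/2=26/37, d=(M3−M2)/(6·3)=-26/333, b=Δ2−h2·(2M2+M3)/6=-15/37
t_q=29/4 → seg 2, τ=9/4; S=1+-15/37·τ+26/37·τ²+-26/333·τ³=3263/1184

  seg 0: a=2 b=57/37 c=0 d=-5/37
  seg 1: a=4 b=-3/37 c=-30/37 d=56/333
  seg 2: a=1 b=-15/37 c=26/37 d=-26/333
S(29/4) = 3263/1184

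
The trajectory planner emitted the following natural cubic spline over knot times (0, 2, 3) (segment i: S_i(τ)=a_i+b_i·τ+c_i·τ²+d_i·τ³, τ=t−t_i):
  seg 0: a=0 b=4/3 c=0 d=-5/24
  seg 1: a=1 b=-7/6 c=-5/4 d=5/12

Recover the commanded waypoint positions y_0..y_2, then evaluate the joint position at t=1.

y_0=0 y_1=1 y_2=-1
S(1) = 9/8

y_0 = S_0(0) = a_0 = 0
y_1 = S_1(0) = a_1 = 1
y_2 = S_1(1) = -1
t_q=1 is in segment 0 (τ=1); S_0(τ)=9/8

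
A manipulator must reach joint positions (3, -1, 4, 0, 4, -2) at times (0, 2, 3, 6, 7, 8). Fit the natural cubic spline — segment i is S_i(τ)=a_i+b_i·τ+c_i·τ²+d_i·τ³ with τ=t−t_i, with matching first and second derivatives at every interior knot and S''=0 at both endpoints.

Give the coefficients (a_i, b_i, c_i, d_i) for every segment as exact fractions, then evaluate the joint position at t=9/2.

  seg 0: a=3 b=-18092/3723 c=0 d=5323/7446
  seg 1: a=-1 b=13846/3723 c=5323/1241 d=-11200/3723
  seg 2: a=4 b=12184/3723 c=-5877/1241 d=11915/11169
  seg 3: a=0 b=13633/3723 c=6038/1241 d=-16855/3723
  seg 4: a=4 b=-704/3723 c=-10817/1241 d=10817/3723
S(9/2) = 18407/9928

Δ: Δ0=-2, Δ1=5, Δ2=-4/3, Δ3=4, Δ4=-6
row 1: diag=6, rhs=42; c'=1/6, d'=7
row 2: denom=8−1·1/6=47/6; d'=(-38−1·7)/(47/6)=-270/47
row 3: denom=8−3·18/47=322/47; d'=(32−3·-270/47)/(322/47)=1157/161
row 4: denom=4−1·47/322=1241/322; d'=(-60−1·1157/161)/(1241/322)=-21634/1241
back: M4=-21634/1241
back: M3=1157/161−47/322·-21634/1241=12076/1241
back: M2=-270/47−18/47·12076/1241=-11754/1241
back: M1=7−1/6·-11754/1241=10646/1241
M: M0=0, M1=10646/1241, M2=-11754/1241, M3=12076/1241, M4=-21634/1241, M5=0
seg 0: a=3, c=M0/2=0, d=(M1−M0)/(6·2)=5323/7446, b=Δ0−h0·(2M0+M1)/6=-18092/3723
seg 1: a=-1, c=M1/2=5323/1241, d=(M2−M1)/(6·1)=-11200/3723, b=Δ1−h1·(2M1+M2)/6=13846/3723
seg 2: a=4, c=M2/2=-5877/1241, d=(M3−M2)/(6·3)=11915/11169, b=Δ2−h2·(2M2+M3)/6=12184/3723
seg 3: a=0, c=M3/2=6038/1241, d=(M4−M3)/(6·1)=-16855/3723, b=Δ3−h3·(2M3+M4)/6=13633/3723
seg 4: a=4, c=M4/2=-10817/1241, d=(M5−M4)/(6·1)=10817/3723, b=Δ4−h4·(2M4+M5)/6=-704/3723
t_q=9/2 → seg 2, τ=3/2; S=4+12184/3723·τ+-5877/1241·τ²+11915/11169·τ³=18407/9928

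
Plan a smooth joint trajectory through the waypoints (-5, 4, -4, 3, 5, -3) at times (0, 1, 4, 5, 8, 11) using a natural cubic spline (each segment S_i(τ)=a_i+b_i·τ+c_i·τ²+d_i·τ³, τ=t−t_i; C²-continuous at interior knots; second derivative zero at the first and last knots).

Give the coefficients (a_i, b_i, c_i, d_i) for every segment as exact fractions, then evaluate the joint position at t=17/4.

  seg 0: a=-5 b=5878/521 c=0 d=-1189/521
  seg 1: a=4 b=2311/521 c=-3567/521 d=21002/14067
  seg 2: a=-4 b=1911/521 c=10301/1563 d=-5093/1563
  seg 3: a=3 b=11056/1563 c=-4978/1563 d=1640/4689
  seg 4: a=5 b=-4052/1563 c=-58/1563 d=58/14067
S(17/4) = -90763/33344

Δ: Δ0=9, Δ1=-8/3, Δ2=7, Δ3=2/3, Δ4=-8/3
row 1: diag=8, rhs=-70; c'=3/8, d'=-35/4
row 2: denom=8−3·3/8=55/8; d'=(58−3·-35/4)/(55/8)=674/55
row 3: denom=8−1·8/55=432/55; d'=(-38−1·674/55)/(432/55)=-691/108
row 4: denom=12−3·55/144=521/48; d'=(-20−3·-691/108)/(521/48)=-116/1563
back: M4=-116/1563
back: M3=-691/108−55/144·-116/1563=-9956/1563
back: M2=674/55−8/55·-9956/1563=20602/1563
back: M1=-35/4−3/8·20602/1563=-7134/521
M: M0=0, M1=-7134/521, M2=20602/1563, M3=-9956/1563, M4=-116/1563, M5=0
seg 0: a=-5, c=M0/2=0, d=(M1−M0)/(6·1)=-1189/521, b=Δ0−h0·(2M0+M1)/6=5878/521
seg 1: a=4, c=M1/2=-3567/521, d=(M2−M1)/(6·3)=21002/14067, b=Δ1−h1·(2M1+M2)/6=2311/521
seg 2: a=-4, c=M2/2=10301/1563, d=(M3−M2)/(6·1)=-5093/1563, b=Δ2−h2·(2M2+M3)/6=1911/521
seg 3: a=3, c=M3/2=-4978/1563, d=(M4−M3)/(6·3)=1640/4689, b=Δ3−h3·(2M3+M4)/6=11056/1563
seg 4: a=5, c=M4/2=-58/1563, d=(M5−M4)/(6·3)=58/14067, b=Δ4−h4·(2M4+M5)/6=-4052/1563
t_q=17/4 → seg 2, τ=1/4; S=-4+1911/521·τ+10301/1563·τ²+-5093/1563·τ³=-90763/33344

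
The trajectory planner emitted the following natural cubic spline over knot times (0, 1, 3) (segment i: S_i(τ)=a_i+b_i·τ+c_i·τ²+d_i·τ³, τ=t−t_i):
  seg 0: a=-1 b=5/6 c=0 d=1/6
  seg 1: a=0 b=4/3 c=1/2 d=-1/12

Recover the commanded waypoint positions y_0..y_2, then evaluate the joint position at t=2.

y_0 = S_0(0) = a_0 = -1
y_1 = S_1(0) = a_1 = 0
y_2 = S_1(2) = 4
t_q=2 is in segment 1 (τ=1); S_1(τ)=7/4

y_0=-1 y_1=0 y_2=4
S(2) = 7/4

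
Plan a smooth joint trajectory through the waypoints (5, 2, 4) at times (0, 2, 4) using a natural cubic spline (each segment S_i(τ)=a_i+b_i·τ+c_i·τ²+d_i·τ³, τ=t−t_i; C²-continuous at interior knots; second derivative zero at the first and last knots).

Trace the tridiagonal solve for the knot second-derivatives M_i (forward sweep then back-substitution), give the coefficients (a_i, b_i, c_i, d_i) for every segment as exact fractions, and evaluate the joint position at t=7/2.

  seg 0: a=5 b=-17/8 c=0 d=5/32
  seg 1: a=2 b=-1/4 c=15/16 d=-5/32
S(7/2) = 821/256

Δ: Δ0=-3/2, Δ1=1
row 1: diag=8, rhs=15; c'=1/4, d'=15/8
back: M1=15/8
M: M0=0, M1=15/8, M2=0
seg 0: a=5, c=M0/2=0, d=(M1−M0)/(6·2)=5/32, b=Δ0−h0·(2M0+M1)/6=-17/8
seg 1: a=2, c=M1/2=15/16, d=(M2−M1)/(6·2)=-5/32, b=Δ1−h1·(2M1+M2)/6=-1/4
t_q=7/2 → seg 1, τ=3/2; S=2+-1/4·τ+15/16·τ²+-5/32·τ³=821/256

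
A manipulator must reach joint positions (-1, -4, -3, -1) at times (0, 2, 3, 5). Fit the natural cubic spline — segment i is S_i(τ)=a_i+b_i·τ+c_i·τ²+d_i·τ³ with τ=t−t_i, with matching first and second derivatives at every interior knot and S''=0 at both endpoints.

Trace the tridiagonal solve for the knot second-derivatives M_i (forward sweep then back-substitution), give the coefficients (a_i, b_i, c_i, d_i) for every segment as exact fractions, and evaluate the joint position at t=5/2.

  seg 0: a=-1 b=-33/14 c=0 d=3/14
  seg 1: a=-4 b=3/14 c=9/7 d=-1/2
  seg 2: a=-3 b=9/7 c=-3/14 d=1/28
S(5/2) = -407/112

Δ: Δ0=-3/2, Δ1=1, Δ2=1
row 1: diag=6, rhs=15; c'=1/6, d'=5/2
row 2: denom=6−1·1/6=35/6; d'=(0−1·5/2)/(35/6)=-3/7
back: M2=-3/7
back: M1=5/2−1/6·-3/7=18/7
M: M0=0, M1=18/7, M2=-3/7, M3=0
seg 0: a=-1, c=M0/2=0, d=(M1−M0)/(6·2)=3/14, b=Δ0−h0·(2M0+M1)/6=-33/14
seg 1: a=-4, c=M1/2=9/7, d=(M2−M1)/(6·1)=-1/2, b=Δ1−h1·(2M1+M2)/6=3/14
seg 2: a=-3, c=M2/2=-3/14, d=(M3−M2)/(6·2)=1/28, b=Δ2−h2·(2M2+M3)/6=9/7
t_q=5/2 → seg 1, τ=1/2; S=-4+3/14·τ+9/7·τ²+-1/2·τ³=-407/112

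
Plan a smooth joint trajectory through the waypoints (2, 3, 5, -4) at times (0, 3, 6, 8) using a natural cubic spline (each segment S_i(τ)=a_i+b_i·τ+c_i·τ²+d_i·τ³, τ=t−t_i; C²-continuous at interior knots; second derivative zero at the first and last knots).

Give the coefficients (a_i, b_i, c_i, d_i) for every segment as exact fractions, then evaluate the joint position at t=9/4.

  seg 0: a=2 b=-13/74 c=0 d=113/1998
  seg 1: a=3 b=50/37 c=113/222 d=-491/1998
  seg 2: a=5 b=-165/74 c=-63/37 d=21/74
S(9/4) = 10651/4736

Δ: Δ0=1/3, Δ1=2/3, Δ2=-9/2
row 1: diag=12, rhs=2; c'=1/4, d'=1/6
row 2: denom=10−3·1/4=37/4; d'=(-31−3·1/6)/(37/4)=-126/37
back: M2=-126/37
back: M1=1/6−1/4·-126/37=113/111
M: M0=0, M1=113/111, M2=-126/37, M3=0
seg 0: a=2, c=M0/2=0, d=(M1−M0)/(6·3)=113/1998, b=Δ0−h0·(2M0+M1)/6=-13/74
seg 1: a=3, c=M1/2=113/222, d=(M2−M1)/(6·3)=-491/1998, b=Δ1−h1·(2M1+M2)/6=50/37
seg 2: a=5, c=M2/2=-63/37, d=(M3−M2)/(6·2)=21/74, b=Δ2−h2·(2M2+M3)/6=-165/74
t_q=9/4 → seg 0, τ=9/4; S=2+-13/74·τ+0·τ²+113/1998·τ³=10651/4736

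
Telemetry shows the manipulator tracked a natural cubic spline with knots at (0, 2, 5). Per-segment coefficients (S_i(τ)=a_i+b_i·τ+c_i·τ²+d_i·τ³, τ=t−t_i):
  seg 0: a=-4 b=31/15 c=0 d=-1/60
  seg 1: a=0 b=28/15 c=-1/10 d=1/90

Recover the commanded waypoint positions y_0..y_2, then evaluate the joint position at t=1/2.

y_0 = S_0(0) = a_0 = -4
y_1 = S_1(0) = a_1 = 0
y_2 = S_1(3) = 5
t_q=1/2 is in segment 0 (τ=1/2); S_0(τ)=-95/32

y_0=-4 y_1=0 y_2=5
S(1/2) = -95/32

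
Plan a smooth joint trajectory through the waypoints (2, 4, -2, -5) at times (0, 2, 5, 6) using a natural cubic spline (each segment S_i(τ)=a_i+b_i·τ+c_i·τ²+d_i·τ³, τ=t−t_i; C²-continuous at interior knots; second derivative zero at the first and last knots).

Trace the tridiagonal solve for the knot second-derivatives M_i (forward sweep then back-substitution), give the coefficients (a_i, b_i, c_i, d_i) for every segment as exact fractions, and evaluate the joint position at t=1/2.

  seg 0: a=2 b=113/71 c=0 d=-21/142
  seg 1: a=4 b=-13/71 c=-63/71 d=20/213
  seg 2: a=-2 b=-211/71 c=-3/71 d=1/71
S(1/2) = 3155/1136

Δ: Δ0=1, Δ1=-2, Δ2=-3
row 1: diag=10, rhs=-18; c'=3/10, d'=-9/5
row 2: denom=8−3·3/10=71/10; d'=(-6−3·-9/5)/(71/10)=-6/71
back: M2=-6/71
back: M1=-9/5−3/10·-6/71=-126/71
M: M0=0, M1=-126/71, M2=-6/71, M3=0
seg 0: a=2, c=M0/2=0, d=(M1−M0)/(6·2)=-21/142, b=Δ0−h0·(2M0+M1)/6=113/71
seg 1: a=4, c=M1/2=-63/71, d=(M2−M1)/(6·3)=20/213, b=Δ1−h1·(2M1+M2)/6=-13/71
seg 2: a=-2, c=M2/2=-3/71, d=(M3−M2)/(6·1)=1/71, b=Δ2−h2·(2M2+M3)/6=-211/71
t_q=1/2 → seg 0, τ=1/2; S=2+113/71·τ+0·τ²+-21/142·τ³=3155/1136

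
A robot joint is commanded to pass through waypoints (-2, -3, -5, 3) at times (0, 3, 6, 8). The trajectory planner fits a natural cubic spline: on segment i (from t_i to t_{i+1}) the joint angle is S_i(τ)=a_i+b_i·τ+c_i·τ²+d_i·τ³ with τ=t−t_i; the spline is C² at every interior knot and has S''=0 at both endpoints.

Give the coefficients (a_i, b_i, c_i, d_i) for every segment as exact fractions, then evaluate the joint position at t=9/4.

Δ: Δ0=-1/3, Δ1=-2/3, Δ2=4
row 1: diag=12, rhs=-2; c'=1/4, d'=-1/6
row 2: denom=10−3·1/4=37/4; d'=(28−3·-1/6)/(37/4)=114/37
back: M2=114/37
back: M1=-1/6−1/4·114/37=-104/111
M: M0=0, M1=-104/111, M2=114/37, M3=0
seg 0: a=-2, c=M0/2=0, d=(M1−M0)/(6·3)=-52/999, b=Δ0−h0·(2M0+M1)/6=5/37
seg 1: a=-3, c=M1/2=-52/111, d=(M2−M1)/(6·3)=223/999, b=Δ1−h1·(2M1+M2)/6=-47/37
seg 2: a=-5, c=M2/2=57/37, d=(M3−M2)/(6·2)=-19/74, b=Δ2−h2·(2M2+M3)/6=72/37
t_q=9/4 → seg 0, τ=9/4; S=-2+5/37·τ+0·τ²+-52/999·τ³=-1355/592

  seg 0: a=-2 b=5/37 c=0 d=-52/999
  seg 1: a=-3 b=-47/37 c=-52/111 d=223/999
  seg 2: a=-5 b=72/37 c=57/37 d=-19/74
S(9/4) = -1355/592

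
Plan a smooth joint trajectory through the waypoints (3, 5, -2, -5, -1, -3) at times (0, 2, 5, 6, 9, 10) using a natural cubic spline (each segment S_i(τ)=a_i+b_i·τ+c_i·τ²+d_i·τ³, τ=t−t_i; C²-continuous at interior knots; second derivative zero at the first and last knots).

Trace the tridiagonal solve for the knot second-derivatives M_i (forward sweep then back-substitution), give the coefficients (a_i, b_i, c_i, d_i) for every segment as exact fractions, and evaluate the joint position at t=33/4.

Δ: Δ0=1, Δ1=-7/3, Δ2=-3, Δ3=4/3, Δ4=-2
row 1: diag=10, rhs=-20; c'=3/10, d'=-2
row 2: denom=8−3·3/10=71/10; d'=(-4−3·-2)/(71/10)=20/71
row 3: denom=8−1·10/71=558/71; d'=(26−1·20/71)/(558/71)=913/279
row 4: denom=8−3·71/186=425/62; d'=(-20−3·913/279)/(425/62)=-5546/1275
back: M4=-5546/1275
back: M3=913/279−71/186·-5546/1275=18868/3825
back: M2=20/71−10/71·18868/3825=-316/765
back: M1=-2−3/10·-316/765=-2392/1275
M: M0=0, M1=-2392/1275, M2=-316/765, M3=18868/3825, M4=-5546/1275, M5=0
seg 0: a=3, c=M0/2=0, d=(M1−M0)/(6·2)=-598/3825, b=Δ0−h0·(2M0+M1)/6=6217/3825
seg 1: a=5, c=M1/2=-1196/1275, d=(M2−M1)/(6·3)=2798/34425, b=Δ1−h1·(2M1+M2)/6=-959/3825
seg 2: a=-2, c=M2/2=-158/765, d=(M3−M2)/(6·1)=1136/1275, b=Δ2−h2·(2M2+M3)/6=-829/225
seg 3: a=-5, c=M3/2=9434/3825, d=(M4−M3)/(6·3)=-17753/34425, b=Δ3−h3·(2M3+M4)/6=-5449/3825
seg 4: a=-1, c=M4/2=-2773/1275, d=(M5−M4)/(6·1)=2773/3825, b=Δ4−h4·(2M4+M5)/6=-2104/3825
t_q=33/4 → seg 3, τ=9/4; S=-5+-5449/3825·τ+9434/3825·τ²+-17753/34425·τ³=-43337/27200

  seg 0: a=3 b=6217/3825 c=0 d=-598/3825
  seg 1: a=5 b=-959/3825 c=-1196/1275 d=2798/34425
  seg 2: a=-2 b=-829/225 c=-158/765 d=1136/1275
  seg 3: a=-5 b=-5449/3825 c=9434/3825 d=-17753/34425
  seg 4: a=-1 b=-2104/3825 c=-2773/1275 d=2773/3825
S(33/4) = -43337/27200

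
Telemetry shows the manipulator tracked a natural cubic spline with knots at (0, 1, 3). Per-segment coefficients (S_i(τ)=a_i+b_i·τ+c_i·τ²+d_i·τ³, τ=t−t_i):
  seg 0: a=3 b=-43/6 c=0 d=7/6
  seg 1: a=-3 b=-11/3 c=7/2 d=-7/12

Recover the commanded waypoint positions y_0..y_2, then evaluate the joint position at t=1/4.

y_0 = S_0(0) = a_0 = 3
y_1 = S_1(0) = a_1 = -3
y_2 = S_1(2) = -1
t_q=1/4 is in segment 0 (τ=1/4); S_0(τ)=157/128

y_0=3 y_1=-3 y_2=-1
S(1/4) = 157/128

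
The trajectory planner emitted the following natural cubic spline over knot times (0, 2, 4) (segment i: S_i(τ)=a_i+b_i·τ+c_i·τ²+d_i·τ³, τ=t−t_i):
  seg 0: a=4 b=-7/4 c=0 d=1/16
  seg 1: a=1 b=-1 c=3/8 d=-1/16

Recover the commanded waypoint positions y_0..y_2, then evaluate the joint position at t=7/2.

y_0 = S_0(0) = a_0 = 4
y_1 = S_1(0) = a_1 = 1
y_2 = S_1(2) = 0
t_q=7/2 is in segment 1 (τ=3/2); S_1(τ)=17/128

y_0=4 y_1=1 y_2=0
S(7/2) = 17/128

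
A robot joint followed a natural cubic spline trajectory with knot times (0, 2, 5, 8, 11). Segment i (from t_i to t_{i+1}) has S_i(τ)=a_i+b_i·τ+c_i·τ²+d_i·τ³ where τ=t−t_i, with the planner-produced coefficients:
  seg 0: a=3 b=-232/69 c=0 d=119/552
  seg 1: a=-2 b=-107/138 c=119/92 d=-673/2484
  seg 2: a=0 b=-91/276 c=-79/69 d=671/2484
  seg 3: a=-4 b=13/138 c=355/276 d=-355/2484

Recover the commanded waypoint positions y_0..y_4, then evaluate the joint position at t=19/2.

y_0=3 y_1=-2 y_2=0 y_3=-4 y_4=4
S(19/2) = -1065/736

y_0 = S_0(0) = a_0 = 3
y_1 = S_1(0) = a_1 = -2
y_2 = S_2(0) = a_2 = 0
y_3 = S_3(0) = a_3 = -4
y_4 = S_3(3) = 4
t_q=19/2 is in segment 3 (τ=3/2); S_3(τ)=-1065/736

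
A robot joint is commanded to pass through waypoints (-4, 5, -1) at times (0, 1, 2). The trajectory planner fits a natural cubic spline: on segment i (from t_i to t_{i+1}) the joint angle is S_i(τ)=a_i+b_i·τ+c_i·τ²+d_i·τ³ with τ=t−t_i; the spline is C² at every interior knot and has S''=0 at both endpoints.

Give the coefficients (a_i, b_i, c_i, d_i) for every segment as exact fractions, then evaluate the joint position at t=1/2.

Δ: Δ0=9, Δ1=-6
row 1: diag=4, rhs=-90; c'=1/4, d'=-45/2
back: M1=-45/2
M: M0=0, M1=-45/2, M2=0
seg 0: a=-4, c=M0/2=0, d=(M1−M0)/(6·1)=-15/4, b=Δ0−h0·(2M0+M1)/6=51/4
seg 1: a=5, c=M1/2=-45/4, d=(M2−M1)/(6·1)=15/4, b=Δ1−h1·(2M1+M2)/6=3/2
t_q=1/2 → seg 0, τ=1/2; S=-4+51/4·τ+0·τ²+-15/4·τ³=61/32

  seg 0: a=-4 b=51/4 c=0 d=-15/4
  seg 1: a=5 b=3/2 c=-45/4 d=15/4
S(1/2) = 61/32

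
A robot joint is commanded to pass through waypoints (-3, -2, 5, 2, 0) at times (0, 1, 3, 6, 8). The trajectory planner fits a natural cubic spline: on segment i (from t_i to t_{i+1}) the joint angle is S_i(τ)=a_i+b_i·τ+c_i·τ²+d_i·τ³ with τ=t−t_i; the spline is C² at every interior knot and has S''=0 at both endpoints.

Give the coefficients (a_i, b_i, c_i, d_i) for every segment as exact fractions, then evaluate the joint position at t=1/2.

Δ: Δ0=1, Δ1=7/2, Δ2=-1, Δ3=-1
row 1: diag=6, rhs=15; c'=1/3, d'=5/2
row 2: denom=10−2·1/3=28/3; d'=(-27−2·5/2)/(28/3)=-24/7
row 3: denom=10−3·9/28=253/28; d'=(0−3·-24/7)/(253/28)=288/253
back: M3=288/253
back: M2=-24/7−9/28·288/253=-960/253
back: M1=5/2−1/3·-960/253=1905/506
M: M0=0, M1=1905/506, M2=-960/253, M3=288/253, M4=0
seg 0: a=-3, c=M0/2=0, d=(M1−M0)/(6·1)=635/1012, b=Δ0−h0·(2M0+M1)/6=377/1012
seg 1: a=-2, c=M1/2=1905/1012, d=(M2−M1)/(6·2)=-1275/2024, b=Δ1−h1·(2M1+M2)/6=1141/506
seg 2: a=5, c=M2/2=-480/253, d=(M3−M2)/(6·3)=208/759, b=Δ2−h2·(2M2+M3)/6=563/253
seg 3: a=2, c=M3/2=144/253, d=(M4−M3)/(6·2)=-24/253, b=Δ3−h3·(2M3+M4)/6=-445/253
t_q=1/2 → seg 0, τ=1/2; S=-3+377/1012·τ+0·τ²+635/1012·τ³=-22145/8096

  seg 0: a=-3 b=377/1012 c=0 d=635/1012
  seg 1: a=-2 b=1141/506 c=1905/1012 d=-1275/2024
  seg 2: a=5 b=563/253 c=-480/253 d=208/759
  seg 3: a=2 b=-445/253 c=144/253 d=-24/253
S(1/2) = -22145/8096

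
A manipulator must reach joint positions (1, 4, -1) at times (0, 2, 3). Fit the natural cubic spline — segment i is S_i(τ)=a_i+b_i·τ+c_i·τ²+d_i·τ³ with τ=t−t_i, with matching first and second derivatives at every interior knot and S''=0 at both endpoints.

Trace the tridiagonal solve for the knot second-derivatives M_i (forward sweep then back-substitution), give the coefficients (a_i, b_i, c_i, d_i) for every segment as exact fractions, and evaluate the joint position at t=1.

Δ: Δ0=3/2, Δ1=-5
row 1: diag=6, rhs=-39; c'=1/6, d'=-13/2
back: M1=-13/2
M: M0=0, M1=-13/2, M2=0
seg 0: a=1, c=M0/2=0, d=(M1−M0)/(6·2)=-13/24, b=Δ0−h0·(2M0+M1)/6=11/3
seg 1: a=4, c=M1/2=-13/4, d=(M2−M1)/(6·1)=13/12, b=Δ1−h1·(2M1+M2)/6=-17/6
t_q=1 → seg 0, τ=1; S=1+11/3·τ+0·τ²+-13/24·τ³=33/8

  seg 0: a=1 b=11/3 c=0 d=-13/24
  seg 1: a=4 b=-17/6 c=-13/4 d=13/12
S(1) = 33/8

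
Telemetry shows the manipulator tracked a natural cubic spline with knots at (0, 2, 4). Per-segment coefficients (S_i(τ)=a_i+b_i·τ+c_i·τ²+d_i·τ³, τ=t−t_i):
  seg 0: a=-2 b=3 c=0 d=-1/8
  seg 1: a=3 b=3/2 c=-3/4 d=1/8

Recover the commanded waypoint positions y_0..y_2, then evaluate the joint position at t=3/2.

y_0=-2 y_1=3 y_2=4
S(3/2) = 133/64

y_0 = S_0(0) = a_0 = -2
y_1 = S_1(0) = a_1 = 3
y_2 = S_1(2) = 4
t_q=3/2 is in segment 0 (τ=3/2); S_0(τ)=133/64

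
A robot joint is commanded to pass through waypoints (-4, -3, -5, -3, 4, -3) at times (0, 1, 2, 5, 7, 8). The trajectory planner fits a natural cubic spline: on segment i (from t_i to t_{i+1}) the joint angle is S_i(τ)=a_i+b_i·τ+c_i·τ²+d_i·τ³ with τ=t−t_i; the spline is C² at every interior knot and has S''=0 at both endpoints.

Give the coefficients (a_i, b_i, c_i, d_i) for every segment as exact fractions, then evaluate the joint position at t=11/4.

Δ: Δ0=1, Δ1=-2, Δ2=2/3, Δ3=7/2, Δ4=-7
row 1: diag=4, rhs=-18; c'=1/4, d'=-9/2
row 2: denom=8−1·1/4=31/4; d'=(16−1·-9/2)/(31/4)=82/31
row 3: denom=10−3·12/31=274/31; d'=(17−3·82/31)/(274/31)=281/274
row 4: denom=6−2·31/137=760/137; d'=(-63−2·281/274)/(760/137)=-1114/95
back: M4=-1114/95
back: M3=281/274−31/137·-1114/95=699/190
back: M2=82/31−12/31·699/190=116/95
back: M1=-9/2−1/4·116/95=-913/190
M: M0=0, M1=-913/190, M2=116/95, M3=699/190, M4=-1114/95, M5=0
seg 0: a=-4, c=M0/2=0, d=(M1−M0)/(6·1)=-913/1140, b=Δ0−h0·(2M0+M1)/6=2053/1140
seg 1: a=-3, c=M1/2=-913/380, d=(M2−M1)/(6·1)=229/228, b=Δ1−h1·(2M1+M2)/6=-343/570
seg 2: a=-5, c=M2/2=58/95, d=(M3−M2)/(6·3)=467/3420, b=Δ2−h2·(2M2+M3)/6=-2729/1140
seg 3: a=-3, c=M3/2=699/380, d=(M4−M3)/(6·2)=-2927/2280, b=Δ3−h3·(2M3+M4)/6=565/114
seg 4: a=4, c=M4/2=-557/95, d=(M5−M4)/(6·1)=557/285, b=Δ4−h4·(2M4+M5)/6=-881/285
t_q=11/4 → seg 2, τ=3/4; S=-5+-2729/1140·τ+58/95·τ²+467/3420·τ³=-155511/24320

  seg 0: a=-4 b=2053/1140 c=0 d=-913/1140
  seg 1: a=-3 b=-343/570 c=-913/380 d=229/228
  seg 2: a=-5 b=-2729/1140 c=58/95 d=467/3420
  seg 3: a=-3 b=565/114 c=699/380 d=-2927/2280
  seg 4: a=4 b=-881/285 c=-557/95 d=557/285
S(11/4) = -155511/24320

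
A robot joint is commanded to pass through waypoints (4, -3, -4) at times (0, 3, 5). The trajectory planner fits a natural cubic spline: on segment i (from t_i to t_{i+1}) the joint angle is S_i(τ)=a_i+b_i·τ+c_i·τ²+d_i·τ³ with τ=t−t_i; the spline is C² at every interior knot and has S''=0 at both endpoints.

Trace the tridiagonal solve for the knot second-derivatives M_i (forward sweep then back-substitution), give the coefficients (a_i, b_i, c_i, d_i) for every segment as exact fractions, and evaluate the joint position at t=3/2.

Δ: Δ0=-7/3, Δ1=-1/2
row 1: diag=10, rhs=11; c'=1/5, d'=11/10
back: M1=11/10
M: M0=0, M1=11/10, M2=0
seg 0: a=4, c=M0/2=0, d=(M1−M0)/(6·3)=11/180, b=Δ0−h0·(2M0+M1)/6=-173/60
seg 1: a=-3, c=M1/2=11/20, d=(M2−M1)/(6·2)=-11/120, b=Δ1−h1·(2M1+M2)/6=-37/30
t_q=3/2 → seg 0, τ=3/2; S=4+-173/60·τ+0·τ²+11/180·τ³=-19/160

  seg 0: a=4 b=-173/60 c=0 d=11/180
  seg 1: a=-3 b=-37/30 c=11/20 d=-11/120
S(3/2) = -19/160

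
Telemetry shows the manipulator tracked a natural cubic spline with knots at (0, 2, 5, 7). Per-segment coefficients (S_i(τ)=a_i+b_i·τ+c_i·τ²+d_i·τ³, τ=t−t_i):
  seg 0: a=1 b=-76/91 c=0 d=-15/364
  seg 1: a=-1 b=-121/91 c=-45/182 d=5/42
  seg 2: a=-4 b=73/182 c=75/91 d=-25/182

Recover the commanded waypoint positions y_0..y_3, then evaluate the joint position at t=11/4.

y_0=1 y_1=-1 y_2=-4 y_3=-1
S(11/4) = -24299/11648

y_0 = S_0(0) = a_0 = 1
y_1 = S_1(0) = a_1 = -1
y_2 = S_2(0) = a_2 = -4
y_3 = S_2(2) = -1
t_q=11/4 is in segment 1 (τ=3/4); S_1(τ)=-24299/11648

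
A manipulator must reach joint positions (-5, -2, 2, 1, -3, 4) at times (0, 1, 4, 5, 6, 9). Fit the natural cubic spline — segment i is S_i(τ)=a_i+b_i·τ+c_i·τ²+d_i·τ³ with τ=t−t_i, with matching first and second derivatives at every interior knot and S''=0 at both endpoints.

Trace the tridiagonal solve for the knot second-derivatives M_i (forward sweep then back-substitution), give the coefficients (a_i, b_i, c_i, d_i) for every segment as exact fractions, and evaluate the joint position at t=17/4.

  seg 0: a=-5 b=5197/1641 c=0 d=-274/1641
  seg 1: a=-2 b=4375/1641 c=-274/547 d=31/1641
  seg 2: a=2 b=280/1641 c=-181/547 d=-1378/1641
  seg 3: a=1 b=-4940/1641 c=-1559/547 d=3053/1641
  seg 4: a=-3 b=-5135/1641 c=1494/547 d=-166/547
S(17/4) = 35163/17504

Δ: Δ0=3, Δ1=4/3, Δ2=-1, Δ3=-4, Δ4=7/3
row 1: diag=8, rhs=-10; c'=3/8, d'=-5/4
row 2: denom=8−3·3/8=55/8; d'=(-14−3·-5/4)/(55/8)=-82/55
row 3: denom=4−1·8/55=212/55; d'=(-18−1·-82/55)/(212/55)=-227/53
row 4: denom=8−1·55/212=1641/212; d'=(38−1·-227/53)/(1641/212)=2988/547
back: M4=2988/547
back: M3=-227/53−55/212·2988/547=-3118/547
back: M2=-82/55−8/55·-3118/547=-362/547
back: M1=-5/4−3/8·-362/547=-548/547
M: M0=0, M1=-548/547, M2=-362/547, M3=-3118/547, M4=2988/547, M5=0
seg 0: a=-5, c=M0/2=0, d=(M1−M0)/(6·1)=-274/1641, b=Δ0−h0·(2M0+M1)/6=5197/1641
seg 1: a=-2, c=M1/2=-274/547, d=(M2−M1)/(6·3)=31/1641, b=Δ1−h1·(2M1+M2)/6=4375/1641
seg 2: a=2, c=M2/2=-181/547, d=(M3−M2)/(6·1)=-1378/1641, b=Δ2−h2·(2M2+M3)/6=280/1641
seg 3: a=1, c=M3/2=-1559/547, d=(M4−M3)/(6·1)=3053/1641, b=Δ3−h3·(2M3+M4)/6=-4940/1641
seg 4: a=-3, c=M4/2=1494/547, d=(M5−M4)/(6·3)=-166/547, b=Δ4−h4·(2M4+M5)/6=-5135/1641
t_q=17/4 → seg 2, τ=1/4; S=2+280/1641·τ+-181/547·τ²+-1378/1641·τ³=35163/17504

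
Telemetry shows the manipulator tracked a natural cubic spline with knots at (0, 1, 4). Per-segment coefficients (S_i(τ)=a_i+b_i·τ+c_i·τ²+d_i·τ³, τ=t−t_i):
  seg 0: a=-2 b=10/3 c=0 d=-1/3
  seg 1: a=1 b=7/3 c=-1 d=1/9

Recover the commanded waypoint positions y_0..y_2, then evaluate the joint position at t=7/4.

y_0 = S_0(0) = a_0 = -2
y_1 = S_1(0) = a_1 = 1
y_2 = S_1(3) = 2
t_q=7/4 is in segment 1 (τ=3/4); S_1(τ)=143/64

y_0=-2 y_1=1 y_2=2
S(7/4) = 143/64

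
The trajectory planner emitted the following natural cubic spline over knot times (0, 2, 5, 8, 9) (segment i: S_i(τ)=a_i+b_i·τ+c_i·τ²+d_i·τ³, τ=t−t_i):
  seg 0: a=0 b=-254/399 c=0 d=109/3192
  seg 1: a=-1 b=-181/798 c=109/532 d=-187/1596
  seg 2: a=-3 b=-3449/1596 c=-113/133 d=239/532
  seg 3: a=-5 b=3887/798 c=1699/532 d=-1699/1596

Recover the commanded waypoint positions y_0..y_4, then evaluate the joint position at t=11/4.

y_0 = S_0(0) = a_0 = 0
y_1 = S_1(0) = a_1 = -1
y_2 = S_2(0) = a_2 = -3
y_3 = S_3(0) = a_3 = -5
y_4 = S_3(1) = 2
t_q=11/4 is in segment 1 (τ=3/4); S_1(τ)=-37599/34048

y_0=0 y_1=-1 y_2=-3 y_3=-5 y_4=2
S(11/4) = -37599/34048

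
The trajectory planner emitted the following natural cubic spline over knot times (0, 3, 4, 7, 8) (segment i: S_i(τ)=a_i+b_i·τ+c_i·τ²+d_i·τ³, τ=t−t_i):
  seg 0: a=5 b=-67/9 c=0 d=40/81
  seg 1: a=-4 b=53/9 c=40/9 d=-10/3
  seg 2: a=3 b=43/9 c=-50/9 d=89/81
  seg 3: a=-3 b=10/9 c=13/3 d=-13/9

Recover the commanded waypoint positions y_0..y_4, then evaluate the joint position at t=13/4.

y_0=5 y_1=-4 y_2=3 y_3=-3 y_4=1
S(13/4) = -221/96

y_0 = S_0(0) = a_0 = 5
y_1 = S_1(0) = a_1 = -4
y_2 = S_2(0) = a_2 = 3
y_3 = S_3(0) = a_3 = -3
y_4 = S_3(1) = 1
t_q=13/4 is in segment 1 (τ=1/4); S_1(τ)=-221/96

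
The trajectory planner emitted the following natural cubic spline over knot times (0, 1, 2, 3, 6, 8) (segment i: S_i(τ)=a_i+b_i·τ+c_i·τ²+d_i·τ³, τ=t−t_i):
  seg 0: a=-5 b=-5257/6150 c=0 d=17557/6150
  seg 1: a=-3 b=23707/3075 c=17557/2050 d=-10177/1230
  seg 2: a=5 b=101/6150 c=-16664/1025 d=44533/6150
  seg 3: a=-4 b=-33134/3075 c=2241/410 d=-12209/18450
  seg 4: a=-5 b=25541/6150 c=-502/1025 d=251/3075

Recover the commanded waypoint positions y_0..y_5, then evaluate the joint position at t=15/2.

y_0 = S_0(0) = a_0 = -5
y_1 = S_1(0) = a_1 = -3
y_2 = S_2(0) = a_2 = 5
y_3 = S_3(0) = a_3 = -4
y_4 = S_4(0) = a_4 = -5
y_5 = S_4(2) = 2
t_q=15/2 is in segment 4 (τ=3/2); S_4(τ)=661/1640

y_0=-5 y_1=-3 y_2=5 y_3=-4 y_4=-5 y_5=2
S(15/2) = 661/1640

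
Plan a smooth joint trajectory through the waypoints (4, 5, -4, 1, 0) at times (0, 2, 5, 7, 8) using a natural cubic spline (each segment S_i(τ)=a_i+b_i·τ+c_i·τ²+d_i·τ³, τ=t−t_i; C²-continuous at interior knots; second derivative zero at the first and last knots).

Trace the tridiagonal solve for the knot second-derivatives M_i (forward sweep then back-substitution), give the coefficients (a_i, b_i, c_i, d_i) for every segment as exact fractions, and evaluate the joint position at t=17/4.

Δ: Δ0=1/2, Δ1=-3, Δ2=5/2, Δ3=-1
row 1: diag=10, rhs=-21; c'=3/10, d'=-21/10
row 2: denom=10−3·3/10=91/10; d'=(33−3·-21/10)/(91/10)=393/91
row 3: denom=6−2·20/91=506/91; d'=(-21−2·393/91)/(506/91)=-2697/506
back: M3=-2697/506
back: M2=393/91−20/91·-2697/506=1389/253
back: M1=-21/10−3/10·1389/253=-948/253
M: M0=0, M1=-948/253, M2=1389/253, M3=-2697/506, M4=0
seg 0: a=4, c=M0/2=0, d=(M1−M0)/(6·2)=-79/253, b=Δ0−h0·(2M0+M1)/6=885/506
seg 1: a=5, c=M1/2=-474/253, d=(M2−M1)/(6·3)=779/1518, b=Δ1−h1·(2M1+M2)/6=-1011/506
seg 2: a=-4, c=M2/2=1389/506, d=(M3−M2)/(6·2)=-1825/2024, b=Δ2−h2·(2M2+M3)/6=156/253
seg 3: a=1, c=M3/2=-2697/1012, d=(M4−M3)/(6·1)=899/1012, b=Δ3−h3·(2M3+M4)/6=393/506
t_q=17/4 → seg 1, τ=9/4; S=5+-1011/506·τ+-474/253·τ²+779/1518·τ³=-9229/2944

  seg 0: a=4 b=885/506 c=0 d=-79/253
  seg 1: a=5 b=-1011/506 c=-474/253 d=779/1518
  seg 2: a=-4 b=156/253 c=1389/506 d=-1825/2024
  seg 3: a=1 b=393/506 c=-2697/1012 d=899/1012
S(17/4) = -9229/2944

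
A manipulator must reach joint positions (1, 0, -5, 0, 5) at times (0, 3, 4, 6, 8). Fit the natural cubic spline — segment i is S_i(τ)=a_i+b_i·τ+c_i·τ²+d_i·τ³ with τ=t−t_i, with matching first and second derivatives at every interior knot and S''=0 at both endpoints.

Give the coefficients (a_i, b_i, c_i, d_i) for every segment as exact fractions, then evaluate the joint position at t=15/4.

  seg 0: a=1 b=511/258 c=0 d=-199/774
  seg 1: a=0 b=-640/129 c=-199/86 d=587/258
  seg 2: a=-5 b=-713/258 c=194/43 d=-485/516
  seg 3: a=0 b=1033/258 c=-97/86 d=97/516
S(15/4) = -22361/5504

Δ: Δ0=-1/3, Δ1=-5, Δ2=5/2, Δ3=5/2
row 1: diag=8, rhs=-28; c'=1/8, d'=-7/2
row 2: denom=6−1·1/8=47/8; d'=(45−1·-7/2)/(47/8)=388/47
row 3: denom=8−2·16/47=344/47; d'=(0−2·388/47)/(344/47)=-97/43
back: M3=-97/43
back: M2=388/47−16/47·-97/43=388/43
back: M1=-7/2−1/8·388/43=-199/43
M: M0=0, M1=-199/43, M2=388/43, M3=-97/43, M4=0
seg 0: a=1, c=M0/2=0, d=(M1−M0)/(6·3)=-199/774, b=Δ0−h0·(2M0+M1)/6=511/258
seg 1: a=0, c=M1/2=-199/86, d=(M2−M1)/(6·1)=587/258, b=Δ1−h1·(2M1+M2)/6=-640/129
seg 2: a=-5, c=M2/2=194/43, d=(M3−M2)/(6·2)=-485/516, b=Δ2−h2·(2M2+M3)/6=-713/258
seg 3: a=0, c=M3/2=-97/86, d=(M4−M3)/(6·2)=97/516, b=Δ3−h3·(2M3+M4)/6=1033/258
t_q=15/4 → seg 1, τ=3/4; S=0+-640/129·τ+-199/86·τ²+587/258·τ³=-22361/5504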